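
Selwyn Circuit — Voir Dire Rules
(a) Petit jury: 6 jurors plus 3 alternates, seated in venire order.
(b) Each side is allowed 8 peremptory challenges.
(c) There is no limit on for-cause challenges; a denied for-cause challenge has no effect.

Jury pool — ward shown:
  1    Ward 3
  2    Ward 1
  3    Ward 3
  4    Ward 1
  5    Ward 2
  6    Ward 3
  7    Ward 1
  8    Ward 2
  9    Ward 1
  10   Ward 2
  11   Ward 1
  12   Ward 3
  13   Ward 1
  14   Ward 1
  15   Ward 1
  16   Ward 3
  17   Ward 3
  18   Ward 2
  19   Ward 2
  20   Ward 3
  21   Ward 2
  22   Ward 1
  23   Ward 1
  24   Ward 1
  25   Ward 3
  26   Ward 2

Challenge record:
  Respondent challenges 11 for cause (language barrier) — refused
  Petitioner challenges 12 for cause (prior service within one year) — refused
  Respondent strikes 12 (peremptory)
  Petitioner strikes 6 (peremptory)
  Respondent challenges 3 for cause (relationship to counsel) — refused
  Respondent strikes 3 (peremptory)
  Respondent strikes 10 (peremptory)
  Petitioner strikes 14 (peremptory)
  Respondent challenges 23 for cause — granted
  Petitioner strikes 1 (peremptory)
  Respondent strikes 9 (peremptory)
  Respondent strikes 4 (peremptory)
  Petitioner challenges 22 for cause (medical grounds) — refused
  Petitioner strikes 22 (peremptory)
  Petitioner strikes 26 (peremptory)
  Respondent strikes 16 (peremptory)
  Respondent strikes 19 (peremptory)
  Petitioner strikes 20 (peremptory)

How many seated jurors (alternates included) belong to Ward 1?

5

Removed: #1, #3, #4, #6, #9, #10, #12, #14, #16, #19, #20, #22, #23, #26.
Seated (9 incl. alternates): #2, #5, #7, #8, #11, #13, #15, #17, #18.
Of those, in Ward 1: #2, #7, #11, #13, #15 → 5.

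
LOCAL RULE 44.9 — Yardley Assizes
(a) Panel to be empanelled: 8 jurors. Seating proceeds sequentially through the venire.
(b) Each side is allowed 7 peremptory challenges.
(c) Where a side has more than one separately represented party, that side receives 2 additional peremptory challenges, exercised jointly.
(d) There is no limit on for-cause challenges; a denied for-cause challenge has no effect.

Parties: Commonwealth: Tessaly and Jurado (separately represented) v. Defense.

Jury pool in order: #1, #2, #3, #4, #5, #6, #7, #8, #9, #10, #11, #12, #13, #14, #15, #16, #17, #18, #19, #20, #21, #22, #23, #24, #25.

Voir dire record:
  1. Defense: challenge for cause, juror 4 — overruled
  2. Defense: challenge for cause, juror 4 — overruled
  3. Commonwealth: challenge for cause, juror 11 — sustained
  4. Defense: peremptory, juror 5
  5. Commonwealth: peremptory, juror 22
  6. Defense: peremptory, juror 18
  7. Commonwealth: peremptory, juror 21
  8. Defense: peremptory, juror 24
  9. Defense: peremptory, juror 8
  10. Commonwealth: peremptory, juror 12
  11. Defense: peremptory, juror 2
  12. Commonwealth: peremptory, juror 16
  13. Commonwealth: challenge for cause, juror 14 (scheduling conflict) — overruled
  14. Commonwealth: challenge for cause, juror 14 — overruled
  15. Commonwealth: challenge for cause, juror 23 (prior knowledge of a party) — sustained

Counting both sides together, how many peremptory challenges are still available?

7

Commonwealth allotment: 7 base + 2 multi-party = 9. Defense allotment: 7.
Commonwealth peremptories used: #22, #21, #12, #16 — 4 (for-cause on #11, #14, #14, #23 don't count).
Defense peremptories used: #5, #18, #24, #8, #2 — 5 (for-cause on #4, #4 don't count).
Remaining: (9 − 4) + (7 − 5) = 7.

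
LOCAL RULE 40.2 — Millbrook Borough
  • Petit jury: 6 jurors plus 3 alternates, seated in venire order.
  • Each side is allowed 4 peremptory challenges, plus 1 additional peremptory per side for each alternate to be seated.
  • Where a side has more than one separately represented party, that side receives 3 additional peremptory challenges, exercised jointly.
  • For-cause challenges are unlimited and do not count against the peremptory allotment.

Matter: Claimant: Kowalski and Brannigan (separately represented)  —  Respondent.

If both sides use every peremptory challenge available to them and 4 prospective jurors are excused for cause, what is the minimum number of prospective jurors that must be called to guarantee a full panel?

30

Seats to fill: 6 + 3 alternates = 9.
Peremptories — Claimant: 4 + 1×3 + 3 = 10; Respondent: 4 + 1×3 = 7; total 17.
For-cause removals: 4.
Minimum venire: 9 + 17 + 4 = 30.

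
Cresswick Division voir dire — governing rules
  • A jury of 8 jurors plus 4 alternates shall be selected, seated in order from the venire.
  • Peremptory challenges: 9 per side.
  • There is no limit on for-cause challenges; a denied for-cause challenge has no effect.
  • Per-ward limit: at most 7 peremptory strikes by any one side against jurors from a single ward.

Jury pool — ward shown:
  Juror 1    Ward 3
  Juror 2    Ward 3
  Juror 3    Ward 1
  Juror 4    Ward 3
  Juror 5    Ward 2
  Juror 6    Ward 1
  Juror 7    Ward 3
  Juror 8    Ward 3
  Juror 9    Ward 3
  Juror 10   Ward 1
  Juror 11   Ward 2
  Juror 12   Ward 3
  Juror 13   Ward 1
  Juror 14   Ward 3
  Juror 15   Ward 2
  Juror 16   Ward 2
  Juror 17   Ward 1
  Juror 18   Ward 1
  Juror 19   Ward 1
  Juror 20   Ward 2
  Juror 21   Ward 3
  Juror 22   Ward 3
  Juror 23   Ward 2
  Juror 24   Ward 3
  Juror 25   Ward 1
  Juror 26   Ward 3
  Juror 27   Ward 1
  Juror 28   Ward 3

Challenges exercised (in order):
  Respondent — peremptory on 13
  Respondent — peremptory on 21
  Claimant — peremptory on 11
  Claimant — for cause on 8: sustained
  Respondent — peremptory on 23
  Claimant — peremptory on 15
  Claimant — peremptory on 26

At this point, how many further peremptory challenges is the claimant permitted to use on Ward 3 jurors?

6

Claimant peremptories so far: #11, #15, #26 — 3 of 9 used, 6 left overall.
Against Ward 3: #26 — 1 used; per-ward cap 7 leaves 6.
Binding limit: min(6, 6) = 6.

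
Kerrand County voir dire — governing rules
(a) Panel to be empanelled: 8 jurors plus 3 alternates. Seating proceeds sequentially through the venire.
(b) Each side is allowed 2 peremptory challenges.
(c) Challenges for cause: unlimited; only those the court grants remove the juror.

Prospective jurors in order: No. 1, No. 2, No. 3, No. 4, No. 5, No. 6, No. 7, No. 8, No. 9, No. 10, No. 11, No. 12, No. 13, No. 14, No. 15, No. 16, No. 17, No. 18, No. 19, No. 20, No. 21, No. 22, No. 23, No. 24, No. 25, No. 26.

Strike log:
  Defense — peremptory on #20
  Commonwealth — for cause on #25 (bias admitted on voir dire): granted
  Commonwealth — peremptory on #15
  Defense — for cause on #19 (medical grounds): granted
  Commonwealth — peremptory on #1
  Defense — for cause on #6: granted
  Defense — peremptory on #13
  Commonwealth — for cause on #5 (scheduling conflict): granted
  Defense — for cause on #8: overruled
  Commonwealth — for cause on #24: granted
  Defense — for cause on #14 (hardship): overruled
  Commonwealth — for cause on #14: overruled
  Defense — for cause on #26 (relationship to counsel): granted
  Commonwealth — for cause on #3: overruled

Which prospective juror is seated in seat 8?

Removed: #1, #5, #6, #13, #15, #19, #20, #24, #25, #26. (#3, #8, #14 stay — for-cause denied.)
Seating in order: seats 1–8 → #2, #3, #4, #7, #8, #9, #10, #11; alternates → #12, #14, #16.
So seat 8 is #11.

11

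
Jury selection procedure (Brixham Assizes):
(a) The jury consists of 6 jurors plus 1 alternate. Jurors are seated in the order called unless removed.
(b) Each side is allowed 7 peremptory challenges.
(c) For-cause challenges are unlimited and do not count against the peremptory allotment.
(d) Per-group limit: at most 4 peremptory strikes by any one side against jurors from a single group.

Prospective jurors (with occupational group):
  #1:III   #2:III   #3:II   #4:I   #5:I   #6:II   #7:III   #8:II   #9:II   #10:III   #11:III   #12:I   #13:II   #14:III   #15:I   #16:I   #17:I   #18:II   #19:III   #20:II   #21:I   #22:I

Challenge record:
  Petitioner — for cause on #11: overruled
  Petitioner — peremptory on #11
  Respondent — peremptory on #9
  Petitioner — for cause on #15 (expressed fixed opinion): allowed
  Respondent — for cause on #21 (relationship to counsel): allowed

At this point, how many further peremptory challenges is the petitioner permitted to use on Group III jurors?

3

Petitioner peremptories so far: #11 — 1 of 7 used, 6 left overall.
Against Group III: #11 — 1 used; per-group cap 4 leaves 3.
Binding limit: min(6, 3) = 3.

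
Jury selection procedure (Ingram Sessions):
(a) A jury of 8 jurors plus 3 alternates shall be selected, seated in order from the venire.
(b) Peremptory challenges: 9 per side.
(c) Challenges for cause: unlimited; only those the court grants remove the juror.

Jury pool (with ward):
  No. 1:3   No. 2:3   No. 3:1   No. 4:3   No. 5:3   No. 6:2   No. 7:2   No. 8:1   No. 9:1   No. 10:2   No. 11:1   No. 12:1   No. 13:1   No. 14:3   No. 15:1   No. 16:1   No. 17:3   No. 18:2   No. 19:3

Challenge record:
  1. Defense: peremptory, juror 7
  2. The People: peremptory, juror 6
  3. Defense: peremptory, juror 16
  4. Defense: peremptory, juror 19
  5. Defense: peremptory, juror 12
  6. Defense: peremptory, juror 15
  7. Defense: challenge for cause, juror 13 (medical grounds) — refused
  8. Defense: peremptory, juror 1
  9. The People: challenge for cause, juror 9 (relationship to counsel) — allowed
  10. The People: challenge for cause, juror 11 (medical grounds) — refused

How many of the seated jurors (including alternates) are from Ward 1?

4

Removed: #1, #6, #7, #9, #12, #15, #16, #19.
Seated (11 incl. alternates): #2, #3, #4, #5, #8, #10, #11, #13, #14, #17, #18.
Of those, in Ward 1: #3, #8, #11, #13 → 4.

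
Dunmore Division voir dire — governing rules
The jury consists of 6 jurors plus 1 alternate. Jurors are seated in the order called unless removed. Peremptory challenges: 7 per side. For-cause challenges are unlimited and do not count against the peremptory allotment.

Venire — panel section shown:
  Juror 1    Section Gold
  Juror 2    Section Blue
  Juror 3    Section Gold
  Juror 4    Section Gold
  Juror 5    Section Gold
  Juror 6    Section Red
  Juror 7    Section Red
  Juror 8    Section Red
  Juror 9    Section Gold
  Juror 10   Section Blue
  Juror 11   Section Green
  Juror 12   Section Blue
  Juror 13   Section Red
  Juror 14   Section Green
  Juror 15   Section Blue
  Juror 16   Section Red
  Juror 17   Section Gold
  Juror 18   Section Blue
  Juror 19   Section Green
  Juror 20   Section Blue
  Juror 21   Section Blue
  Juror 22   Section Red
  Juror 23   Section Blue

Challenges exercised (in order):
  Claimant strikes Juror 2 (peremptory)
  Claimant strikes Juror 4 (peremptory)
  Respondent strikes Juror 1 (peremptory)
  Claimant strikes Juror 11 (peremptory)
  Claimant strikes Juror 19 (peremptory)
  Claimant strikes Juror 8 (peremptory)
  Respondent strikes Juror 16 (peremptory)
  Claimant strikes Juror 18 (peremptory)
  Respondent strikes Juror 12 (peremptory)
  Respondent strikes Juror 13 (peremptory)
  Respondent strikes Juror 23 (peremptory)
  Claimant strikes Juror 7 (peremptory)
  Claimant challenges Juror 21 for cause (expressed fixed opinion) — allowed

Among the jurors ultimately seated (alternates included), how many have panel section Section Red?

Removed: #1, #2, #4, #7, #8, #11, #12, #13, #16, #18, #19, #21, #23.
Seated (7 incl. alternates): #3, #5, #6, #9, #10, #14, #15.
Of those, in Section Red: #6 → 1.

1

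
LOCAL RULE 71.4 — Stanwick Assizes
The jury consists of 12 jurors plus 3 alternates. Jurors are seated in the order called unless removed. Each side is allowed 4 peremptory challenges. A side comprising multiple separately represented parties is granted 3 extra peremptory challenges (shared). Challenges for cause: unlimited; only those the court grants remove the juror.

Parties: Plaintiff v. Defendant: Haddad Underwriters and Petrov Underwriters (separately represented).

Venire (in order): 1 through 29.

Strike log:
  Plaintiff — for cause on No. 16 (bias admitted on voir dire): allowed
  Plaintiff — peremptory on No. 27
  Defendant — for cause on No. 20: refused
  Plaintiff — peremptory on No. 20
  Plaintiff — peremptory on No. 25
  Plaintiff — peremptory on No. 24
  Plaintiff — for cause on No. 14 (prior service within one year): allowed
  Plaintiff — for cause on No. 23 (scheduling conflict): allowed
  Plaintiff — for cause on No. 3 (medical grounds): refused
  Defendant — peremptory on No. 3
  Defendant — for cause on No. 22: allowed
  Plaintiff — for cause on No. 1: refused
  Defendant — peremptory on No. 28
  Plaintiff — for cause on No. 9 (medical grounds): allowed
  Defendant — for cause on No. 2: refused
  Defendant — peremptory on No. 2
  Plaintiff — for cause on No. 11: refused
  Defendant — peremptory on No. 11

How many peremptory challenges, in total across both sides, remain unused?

3

Plaintiff allotment: 4. Defendant allotment: 4 base + 3 multi-party = 7.
Plaintiff peremptories used: #27, #20, #25, #24 — 4 (for-cause on #16, #14, #23, #3, #1, #9, #11 don't count).
Defendant peremptories used: #3, #28, #2, #11 — 4 (for-cause on #20, #22, #2 don't count).
Remaining: (4 − 4) + (7 − 4) = 3.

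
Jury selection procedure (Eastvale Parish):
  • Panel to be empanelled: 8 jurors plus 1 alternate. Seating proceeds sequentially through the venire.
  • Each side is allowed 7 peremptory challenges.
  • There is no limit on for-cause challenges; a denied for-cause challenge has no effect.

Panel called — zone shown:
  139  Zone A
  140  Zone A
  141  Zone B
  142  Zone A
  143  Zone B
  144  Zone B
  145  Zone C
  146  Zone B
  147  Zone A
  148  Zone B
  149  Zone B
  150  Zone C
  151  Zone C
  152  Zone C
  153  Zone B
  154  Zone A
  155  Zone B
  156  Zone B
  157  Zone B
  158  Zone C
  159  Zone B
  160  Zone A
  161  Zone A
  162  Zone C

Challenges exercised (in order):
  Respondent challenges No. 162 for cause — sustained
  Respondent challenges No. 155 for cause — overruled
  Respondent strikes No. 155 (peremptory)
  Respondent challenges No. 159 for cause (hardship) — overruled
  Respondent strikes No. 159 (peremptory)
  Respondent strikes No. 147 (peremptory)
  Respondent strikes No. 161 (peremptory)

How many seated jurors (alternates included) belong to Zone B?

5

Removed: #147, #155, #159, #161, #162.
Seated (9 incl. alternates): #139, #140, #141, #142, #143, #144, #145, #146, #148.
Of those, in Zone B: #141, #143, #144, #146, #148 → 5.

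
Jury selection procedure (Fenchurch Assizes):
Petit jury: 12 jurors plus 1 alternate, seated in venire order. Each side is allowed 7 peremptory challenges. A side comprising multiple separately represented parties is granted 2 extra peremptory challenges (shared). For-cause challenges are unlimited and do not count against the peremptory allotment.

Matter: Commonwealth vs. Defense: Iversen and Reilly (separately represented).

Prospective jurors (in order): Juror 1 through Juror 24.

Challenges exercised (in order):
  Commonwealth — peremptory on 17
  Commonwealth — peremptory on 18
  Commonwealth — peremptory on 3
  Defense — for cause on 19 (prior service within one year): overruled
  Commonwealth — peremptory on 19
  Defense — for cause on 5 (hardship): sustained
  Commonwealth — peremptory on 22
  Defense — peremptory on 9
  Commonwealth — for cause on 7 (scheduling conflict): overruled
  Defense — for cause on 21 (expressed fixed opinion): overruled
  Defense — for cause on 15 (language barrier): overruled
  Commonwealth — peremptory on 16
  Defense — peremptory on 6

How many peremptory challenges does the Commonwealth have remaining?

1

Commonwealth allotment: 7.
Commonwealth peremptories used: #17, #18, #3, #19, #22, #16 — 6 (the for-cause on #7 doesn't count).
Remaining: 7 − 6 = 1.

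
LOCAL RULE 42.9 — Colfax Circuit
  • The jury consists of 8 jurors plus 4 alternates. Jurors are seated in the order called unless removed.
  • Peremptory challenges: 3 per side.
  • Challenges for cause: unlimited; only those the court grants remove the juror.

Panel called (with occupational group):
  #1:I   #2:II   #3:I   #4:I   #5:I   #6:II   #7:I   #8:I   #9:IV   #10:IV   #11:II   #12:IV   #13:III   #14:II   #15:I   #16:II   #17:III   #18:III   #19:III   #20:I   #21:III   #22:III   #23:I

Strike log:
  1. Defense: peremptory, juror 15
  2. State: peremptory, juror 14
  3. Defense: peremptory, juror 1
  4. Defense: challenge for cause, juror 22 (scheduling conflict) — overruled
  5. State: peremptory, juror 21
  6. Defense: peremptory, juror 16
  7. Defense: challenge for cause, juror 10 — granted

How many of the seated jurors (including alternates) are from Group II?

Removed: #1, #10, #14, #15, #16, #21.
Seated (12 incl. alternates): #2, #3, #4, #5, #6, #7, #8, #9, #11, #12, #13, #17.
Of those, in Group II: #2, #6, #11 → 3.

3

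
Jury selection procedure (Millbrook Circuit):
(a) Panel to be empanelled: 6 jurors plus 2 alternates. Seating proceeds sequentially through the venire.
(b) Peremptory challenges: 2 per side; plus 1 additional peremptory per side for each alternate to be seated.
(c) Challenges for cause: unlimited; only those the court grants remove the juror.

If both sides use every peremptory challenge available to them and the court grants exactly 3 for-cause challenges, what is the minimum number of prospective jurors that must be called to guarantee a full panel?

Seats to fill: 6 + 2 alternates = 8.
Peremptories: 2 + 1×2 = 4 per side × 2 sides = 8.
For-cause removals: 3.
Minimum venire: 8 + 8 + 3 = 19.

19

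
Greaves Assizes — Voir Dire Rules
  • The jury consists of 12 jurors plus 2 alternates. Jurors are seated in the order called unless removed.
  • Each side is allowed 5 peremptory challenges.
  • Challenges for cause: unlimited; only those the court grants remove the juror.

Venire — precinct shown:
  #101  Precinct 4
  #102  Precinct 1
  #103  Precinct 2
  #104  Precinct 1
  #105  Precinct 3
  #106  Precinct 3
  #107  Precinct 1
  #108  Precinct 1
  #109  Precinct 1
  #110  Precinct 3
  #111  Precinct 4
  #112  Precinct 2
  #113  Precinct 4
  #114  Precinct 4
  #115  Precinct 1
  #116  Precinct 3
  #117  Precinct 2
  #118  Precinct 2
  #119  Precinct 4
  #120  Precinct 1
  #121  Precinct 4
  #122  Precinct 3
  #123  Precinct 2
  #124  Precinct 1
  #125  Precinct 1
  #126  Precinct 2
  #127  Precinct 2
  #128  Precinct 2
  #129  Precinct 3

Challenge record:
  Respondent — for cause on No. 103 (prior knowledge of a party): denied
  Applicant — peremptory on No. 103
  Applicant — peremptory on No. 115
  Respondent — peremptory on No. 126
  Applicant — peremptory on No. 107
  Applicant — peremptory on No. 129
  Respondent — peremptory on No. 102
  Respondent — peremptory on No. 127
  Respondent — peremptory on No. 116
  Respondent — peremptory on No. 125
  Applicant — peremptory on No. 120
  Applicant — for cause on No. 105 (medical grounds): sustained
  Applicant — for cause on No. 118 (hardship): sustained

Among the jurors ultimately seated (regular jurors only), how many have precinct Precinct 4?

Removed: #102, #103, #105, #107, #115, #116, #118, #120, #125, #126, #127, #129.
Seated jurors 1–12: #101, #104, #106, #108, #109, #110, #111, #112, #113, #114, #117, #119 (alternates #121, #122 not counted).
Of those, in Precinct 4: #101, #111, #113, #114, #119 → 5.

5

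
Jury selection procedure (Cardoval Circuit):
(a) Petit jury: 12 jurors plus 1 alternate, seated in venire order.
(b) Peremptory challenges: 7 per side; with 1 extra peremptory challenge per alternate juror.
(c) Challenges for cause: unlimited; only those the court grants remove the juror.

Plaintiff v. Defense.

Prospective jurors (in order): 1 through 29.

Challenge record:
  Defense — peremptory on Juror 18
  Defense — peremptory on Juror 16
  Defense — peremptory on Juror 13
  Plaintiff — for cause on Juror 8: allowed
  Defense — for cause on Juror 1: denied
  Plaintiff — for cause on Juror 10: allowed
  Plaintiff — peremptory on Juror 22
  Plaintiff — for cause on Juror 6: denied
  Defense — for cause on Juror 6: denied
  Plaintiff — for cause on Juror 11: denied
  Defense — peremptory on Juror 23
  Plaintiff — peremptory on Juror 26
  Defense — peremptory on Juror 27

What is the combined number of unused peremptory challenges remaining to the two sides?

9

Plaintiff allotment: 7 base + 1 × 1 alternate = 8. Defense allotment: 7 base + 1 × 1 alternate = 8.
Plaintiff peremptories used: #22, #26 — 2 (for-cause on #8, #10, #6, #11 don't count).
Defense peremptories used: #18, #16, #13, #23, #27 — 5 (for-cause on #1, #6 don't count).
Remaining: (8 − 2) + (8 − 5) = 9.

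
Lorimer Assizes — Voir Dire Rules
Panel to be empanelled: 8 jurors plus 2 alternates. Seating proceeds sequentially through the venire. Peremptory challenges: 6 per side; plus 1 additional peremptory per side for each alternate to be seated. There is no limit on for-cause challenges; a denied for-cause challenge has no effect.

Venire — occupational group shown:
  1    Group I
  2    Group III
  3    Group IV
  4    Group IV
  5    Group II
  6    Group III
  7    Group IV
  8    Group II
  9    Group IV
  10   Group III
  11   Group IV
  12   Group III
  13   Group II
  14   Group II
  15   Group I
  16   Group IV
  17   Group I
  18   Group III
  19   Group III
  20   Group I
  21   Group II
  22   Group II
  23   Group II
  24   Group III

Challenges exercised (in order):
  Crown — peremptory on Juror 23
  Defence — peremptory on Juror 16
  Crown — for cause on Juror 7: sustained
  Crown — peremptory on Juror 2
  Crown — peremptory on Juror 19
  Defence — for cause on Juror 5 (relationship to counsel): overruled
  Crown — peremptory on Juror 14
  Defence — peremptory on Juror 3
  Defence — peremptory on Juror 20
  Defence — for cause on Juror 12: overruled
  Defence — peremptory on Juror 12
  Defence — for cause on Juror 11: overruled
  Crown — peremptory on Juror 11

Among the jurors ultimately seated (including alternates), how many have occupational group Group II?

3

Removed: #2, #3, #7, #11, #12, #14, #16, #19, #20, #23.
Seated (10 incl. alternates): #1, #4, #5, #6, #8, #9, #10, #13, #15, #17.
Of those, in Group II: #5, #8, #13 → 3.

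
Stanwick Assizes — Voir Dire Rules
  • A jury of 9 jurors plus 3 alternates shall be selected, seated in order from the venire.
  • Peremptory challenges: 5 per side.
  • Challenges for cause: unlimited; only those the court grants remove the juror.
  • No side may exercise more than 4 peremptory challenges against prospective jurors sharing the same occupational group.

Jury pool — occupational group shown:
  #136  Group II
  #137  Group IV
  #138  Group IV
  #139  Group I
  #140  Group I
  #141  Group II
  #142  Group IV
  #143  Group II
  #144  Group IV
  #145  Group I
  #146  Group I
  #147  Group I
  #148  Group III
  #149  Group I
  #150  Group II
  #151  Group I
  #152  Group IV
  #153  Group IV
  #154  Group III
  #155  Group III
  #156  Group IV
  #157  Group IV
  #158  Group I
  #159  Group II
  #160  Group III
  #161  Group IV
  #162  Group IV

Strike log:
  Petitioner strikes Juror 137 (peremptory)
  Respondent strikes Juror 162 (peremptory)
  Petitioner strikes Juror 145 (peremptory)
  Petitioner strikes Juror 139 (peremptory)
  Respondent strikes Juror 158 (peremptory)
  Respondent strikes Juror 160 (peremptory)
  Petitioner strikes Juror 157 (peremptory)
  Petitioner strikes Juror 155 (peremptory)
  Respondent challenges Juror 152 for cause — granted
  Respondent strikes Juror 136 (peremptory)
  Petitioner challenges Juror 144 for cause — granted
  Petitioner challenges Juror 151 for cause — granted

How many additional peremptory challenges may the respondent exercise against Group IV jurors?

Respondent peremptories so far: #162, #158, #160, #136 — 4 of 5 used, 1 left overall.
Against Group IV: #162 — 1 used; per-group cap 4 leaves 3.
Binding limit: min(1, 3) = 1.

1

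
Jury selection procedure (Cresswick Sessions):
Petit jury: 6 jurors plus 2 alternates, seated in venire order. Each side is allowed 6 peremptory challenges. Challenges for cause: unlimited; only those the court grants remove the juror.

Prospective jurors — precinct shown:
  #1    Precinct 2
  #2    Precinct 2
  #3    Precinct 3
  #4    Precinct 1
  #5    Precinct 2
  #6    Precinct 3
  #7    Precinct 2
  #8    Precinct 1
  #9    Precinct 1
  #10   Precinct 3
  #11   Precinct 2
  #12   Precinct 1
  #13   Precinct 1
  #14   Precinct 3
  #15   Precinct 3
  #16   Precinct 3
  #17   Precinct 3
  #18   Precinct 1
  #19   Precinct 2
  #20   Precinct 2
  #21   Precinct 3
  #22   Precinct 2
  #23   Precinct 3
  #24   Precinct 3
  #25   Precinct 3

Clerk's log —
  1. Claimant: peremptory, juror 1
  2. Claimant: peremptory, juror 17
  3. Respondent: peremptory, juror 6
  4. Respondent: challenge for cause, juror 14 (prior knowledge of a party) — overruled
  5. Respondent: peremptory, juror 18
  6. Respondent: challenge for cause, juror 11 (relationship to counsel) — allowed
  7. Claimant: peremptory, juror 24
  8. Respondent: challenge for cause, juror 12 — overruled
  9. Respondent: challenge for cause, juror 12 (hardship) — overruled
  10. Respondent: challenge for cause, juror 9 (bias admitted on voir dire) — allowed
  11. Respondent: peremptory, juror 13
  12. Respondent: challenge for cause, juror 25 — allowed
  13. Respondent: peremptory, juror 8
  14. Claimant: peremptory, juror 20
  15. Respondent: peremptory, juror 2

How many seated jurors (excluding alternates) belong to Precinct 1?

2

Removed: #1, #2, #6, #8, #9, #11, #13, #17, #18, #20, #24, #25.
Seated jurors 1–6: #3, #4, #5, #7, #10, #12 (alternates #14, #15 not counted).
Of those, in Precinct 1: #4, #12 → 2.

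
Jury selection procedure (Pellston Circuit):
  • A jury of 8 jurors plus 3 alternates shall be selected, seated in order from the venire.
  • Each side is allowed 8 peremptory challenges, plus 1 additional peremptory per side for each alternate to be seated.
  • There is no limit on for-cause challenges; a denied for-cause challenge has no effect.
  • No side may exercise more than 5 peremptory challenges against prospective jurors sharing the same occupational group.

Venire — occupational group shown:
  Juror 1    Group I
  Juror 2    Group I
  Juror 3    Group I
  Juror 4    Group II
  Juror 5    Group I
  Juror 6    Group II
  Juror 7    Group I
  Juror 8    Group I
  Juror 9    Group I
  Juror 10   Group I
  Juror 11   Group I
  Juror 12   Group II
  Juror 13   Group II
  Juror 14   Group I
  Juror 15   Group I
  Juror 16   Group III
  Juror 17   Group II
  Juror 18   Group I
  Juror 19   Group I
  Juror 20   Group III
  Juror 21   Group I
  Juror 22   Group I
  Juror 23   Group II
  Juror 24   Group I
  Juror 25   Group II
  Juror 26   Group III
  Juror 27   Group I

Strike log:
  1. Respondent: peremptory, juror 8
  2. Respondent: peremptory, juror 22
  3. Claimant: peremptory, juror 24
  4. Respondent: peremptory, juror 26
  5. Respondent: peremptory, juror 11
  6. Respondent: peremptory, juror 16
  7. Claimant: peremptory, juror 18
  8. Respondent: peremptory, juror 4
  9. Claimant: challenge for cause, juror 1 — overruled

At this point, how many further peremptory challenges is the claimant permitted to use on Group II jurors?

Claimant peremptories so far: #24, #18 — 2 of 11 used, 9 left overall.
Against Group II: none yet — per-group cap 5 leaves 5.
Binding limit: min(9, 5) = 5.

5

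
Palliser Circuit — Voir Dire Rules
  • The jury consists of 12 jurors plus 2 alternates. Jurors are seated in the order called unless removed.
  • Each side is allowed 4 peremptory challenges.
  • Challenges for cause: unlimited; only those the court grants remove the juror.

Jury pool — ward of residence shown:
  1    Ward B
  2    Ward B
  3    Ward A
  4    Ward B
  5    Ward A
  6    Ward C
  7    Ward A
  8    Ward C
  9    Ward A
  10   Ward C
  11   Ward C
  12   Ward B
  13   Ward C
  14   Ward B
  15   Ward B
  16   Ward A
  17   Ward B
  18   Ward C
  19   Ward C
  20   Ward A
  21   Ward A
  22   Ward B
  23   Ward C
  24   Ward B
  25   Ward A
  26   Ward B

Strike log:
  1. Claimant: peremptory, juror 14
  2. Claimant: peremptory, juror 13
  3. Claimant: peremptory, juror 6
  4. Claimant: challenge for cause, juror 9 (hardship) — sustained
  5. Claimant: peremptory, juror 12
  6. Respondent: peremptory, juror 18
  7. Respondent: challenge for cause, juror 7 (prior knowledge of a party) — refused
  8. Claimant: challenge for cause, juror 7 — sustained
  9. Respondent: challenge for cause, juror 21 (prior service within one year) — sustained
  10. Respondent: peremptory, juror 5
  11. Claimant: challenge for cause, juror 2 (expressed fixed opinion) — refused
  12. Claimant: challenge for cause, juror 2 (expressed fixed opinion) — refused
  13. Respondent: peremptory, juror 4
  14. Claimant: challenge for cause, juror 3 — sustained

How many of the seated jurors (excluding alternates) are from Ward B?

5

Removed: #3, #4, #5, #6, #7, #9, #12, #13, #14, #18, #21.
Seated jurors 1–12: #1, #2, #8, #10, #11, #15, #16, #17, #19, #20, #22, #23 (alternates #24, #25 not counted).
Of those, in Ward B: #1, #2, #15, #17, #22 → 5.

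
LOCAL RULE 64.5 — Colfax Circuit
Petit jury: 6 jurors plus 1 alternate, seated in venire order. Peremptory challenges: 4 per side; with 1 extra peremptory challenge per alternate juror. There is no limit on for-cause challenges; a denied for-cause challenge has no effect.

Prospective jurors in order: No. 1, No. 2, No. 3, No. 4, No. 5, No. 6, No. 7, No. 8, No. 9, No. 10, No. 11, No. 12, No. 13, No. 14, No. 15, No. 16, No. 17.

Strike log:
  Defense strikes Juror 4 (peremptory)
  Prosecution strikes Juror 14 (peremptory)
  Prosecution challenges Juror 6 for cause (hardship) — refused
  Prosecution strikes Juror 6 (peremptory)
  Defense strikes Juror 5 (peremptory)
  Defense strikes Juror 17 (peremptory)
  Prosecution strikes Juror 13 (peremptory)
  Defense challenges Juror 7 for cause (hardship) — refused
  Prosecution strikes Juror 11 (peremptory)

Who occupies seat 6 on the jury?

9

Removed: #4, #5, #6, #11, #13, #14, #17. (#7 stays — for-cause denied.)
Seating in order: seats 1–6 → #1, #2, #3, #7, #8, #9; alternates → #10.
So seat 6 is #9.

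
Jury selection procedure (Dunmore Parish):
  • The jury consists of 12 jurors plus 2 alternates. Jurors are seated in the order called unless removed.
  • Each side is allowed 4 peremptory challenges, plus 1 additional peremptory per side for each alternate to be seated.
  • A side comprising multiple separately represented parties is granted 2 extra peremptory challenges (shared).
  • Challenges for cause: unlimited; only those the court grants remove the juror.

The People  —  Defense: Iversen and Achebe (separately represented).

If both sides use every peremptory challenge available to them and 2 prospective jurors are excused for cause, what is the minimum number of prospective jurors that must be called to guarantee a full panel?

Seats to fill: 12 + 2 alternates = 14.
Peremptories — The People: 4 + 1×2 = 6; Defense: 4 + 1×2 + 2 = 8; total 14.
For-cause removals: 2.
Minimum venire: 14 + 14 + 2 = 30.

30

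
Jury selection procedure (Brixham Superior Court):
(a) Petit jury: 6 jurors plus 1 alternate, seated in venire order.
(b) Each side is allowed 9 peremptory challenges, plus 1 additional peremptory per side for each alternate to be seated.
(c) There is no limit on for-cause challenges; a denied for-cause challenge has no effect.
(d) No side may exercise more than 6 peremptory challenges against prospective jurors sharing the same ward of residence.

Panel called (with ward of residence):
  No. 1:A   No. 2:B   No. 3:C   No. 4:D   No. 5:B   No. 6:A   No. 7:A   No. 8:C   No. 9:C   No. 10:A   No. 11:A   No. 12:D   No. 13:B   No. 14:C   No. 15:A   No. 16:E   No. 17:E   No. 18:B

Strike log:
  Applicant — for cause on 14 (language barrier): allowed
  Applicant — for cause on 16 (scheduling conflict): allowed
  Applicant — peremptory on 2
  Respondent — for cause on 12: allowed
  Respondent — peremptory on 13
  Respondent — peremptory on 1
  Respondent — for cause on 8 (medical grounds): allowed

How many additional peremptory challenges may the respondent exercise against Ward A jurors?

5

Respondent peremptories so far: #13, #1 — 2 of 10 used, 8 left overall.
Against Ward A: #1 — 1 used; per-ward cap 6 leaves 5.
Binding limit: min(8, 5) = 5.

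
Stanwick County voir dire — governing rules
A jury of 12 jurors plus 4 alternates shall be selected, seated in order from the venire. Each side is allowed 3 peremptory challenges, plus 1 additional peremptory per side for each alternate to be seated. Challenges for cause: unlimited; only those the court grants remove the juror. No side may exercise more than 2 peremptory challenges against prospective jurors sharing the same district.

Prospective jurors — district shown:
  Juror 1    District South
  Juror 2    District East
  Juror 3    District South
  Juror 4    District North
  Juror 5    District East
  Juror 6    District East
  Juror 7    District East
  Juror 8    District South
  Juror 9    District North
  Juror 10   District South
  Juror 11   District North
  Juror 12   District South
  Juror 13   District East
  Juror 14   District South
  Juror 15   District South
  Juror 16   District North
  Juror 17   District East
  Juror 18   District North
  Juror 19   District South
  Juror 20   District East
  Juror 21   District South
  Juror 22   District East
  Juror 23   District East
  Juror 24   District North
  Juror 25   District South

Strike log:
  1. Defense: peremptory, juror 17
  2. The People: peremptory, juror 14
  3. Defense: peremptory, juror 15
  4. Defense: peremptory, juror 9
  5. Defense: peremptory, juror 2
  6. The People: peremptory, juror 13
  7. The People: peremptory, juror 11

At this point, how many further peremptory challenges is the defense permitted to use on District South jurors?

Defense peremptories so far: #17, #15, #9, #2 — 4 of 7 used, 3 left overall.
Against District South: #15 — 1 used; per-district cap 2 leaves 1.
Binding limit: min(3, 1) = 1.

1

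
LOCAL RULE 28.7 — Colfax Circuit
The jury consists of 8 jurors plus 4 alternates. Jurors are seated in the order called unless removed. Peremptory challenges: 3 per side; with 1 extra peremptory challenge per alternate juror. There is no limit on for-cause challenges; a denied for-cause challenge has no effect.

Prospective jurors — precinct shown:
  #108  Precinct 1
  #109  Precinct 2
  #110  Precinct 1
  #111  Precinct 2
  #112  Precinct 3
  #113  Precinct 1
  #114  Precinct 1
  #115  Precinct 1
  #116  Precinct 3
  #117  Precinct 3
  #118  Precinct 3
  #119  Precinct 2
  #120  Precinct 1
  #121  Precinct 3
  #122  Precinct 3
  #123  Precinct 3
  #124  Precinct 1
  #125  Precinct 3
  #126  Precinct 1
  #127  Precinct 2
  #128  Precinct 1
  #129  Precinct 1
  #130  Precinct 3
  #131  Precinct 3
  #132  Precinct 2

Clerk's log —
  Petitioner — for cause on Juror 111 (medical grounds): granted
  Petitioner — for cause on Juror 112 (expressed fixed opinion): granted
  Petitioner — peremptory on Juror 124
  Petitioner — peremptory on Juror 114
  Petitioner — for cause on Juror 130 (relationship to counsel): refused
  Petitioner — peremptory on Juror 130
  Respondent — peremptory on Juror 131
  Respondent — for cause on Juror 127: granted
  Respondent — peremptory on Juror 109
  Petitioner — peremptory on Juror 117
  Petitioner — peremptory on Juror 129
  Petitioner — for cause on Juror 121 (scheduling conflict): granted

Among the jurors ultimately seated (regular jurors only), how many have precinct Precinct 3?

2

Removed: #109, #111, #112, #114, #117, #121, #124, #127, #129, #130, #131.
Seated jurors 1–8: #108, #110, #113, #115, #116, #118, #119, #120 (alternates #122, #123, #125, #126 not counted).
Of those, in Precinct 3: #116, #118 → 2.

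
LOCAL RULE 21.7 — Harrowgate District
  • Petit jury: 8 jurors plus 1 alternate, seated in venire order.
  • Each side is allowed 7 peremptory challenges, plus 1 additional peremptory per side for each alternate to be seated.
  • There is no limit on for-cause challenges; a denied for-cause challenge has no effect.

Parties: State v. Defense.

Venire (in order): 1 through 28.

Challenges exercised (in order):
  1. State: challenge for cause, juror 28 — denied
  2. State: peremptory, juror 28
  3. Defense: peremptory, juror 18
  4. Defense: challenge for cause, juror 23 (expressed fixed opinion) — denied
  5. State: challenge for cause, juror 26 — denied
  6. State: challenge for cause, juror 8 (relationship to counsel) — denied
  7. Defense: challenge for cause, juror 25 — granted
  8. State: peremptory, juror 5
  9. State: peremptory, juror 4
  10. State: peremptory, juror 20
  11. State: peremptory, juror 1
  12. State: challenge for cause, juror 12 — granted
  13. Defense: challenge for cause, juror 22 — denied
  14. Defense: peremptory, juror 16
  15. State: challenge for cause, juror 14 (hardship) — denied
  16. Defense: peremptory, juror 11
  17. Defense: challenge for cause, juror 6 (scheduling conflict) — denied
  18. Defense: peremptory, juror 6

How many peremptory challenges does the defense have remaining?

4

Defense allotment: 7 base + 1 × 1 alternate = 8.
Defense peremptories used: #18, #16, #11, #6 — 4 (for-cause on #23, #25, #22, #6 don't count).
Remaining: 8 − 4 = 4.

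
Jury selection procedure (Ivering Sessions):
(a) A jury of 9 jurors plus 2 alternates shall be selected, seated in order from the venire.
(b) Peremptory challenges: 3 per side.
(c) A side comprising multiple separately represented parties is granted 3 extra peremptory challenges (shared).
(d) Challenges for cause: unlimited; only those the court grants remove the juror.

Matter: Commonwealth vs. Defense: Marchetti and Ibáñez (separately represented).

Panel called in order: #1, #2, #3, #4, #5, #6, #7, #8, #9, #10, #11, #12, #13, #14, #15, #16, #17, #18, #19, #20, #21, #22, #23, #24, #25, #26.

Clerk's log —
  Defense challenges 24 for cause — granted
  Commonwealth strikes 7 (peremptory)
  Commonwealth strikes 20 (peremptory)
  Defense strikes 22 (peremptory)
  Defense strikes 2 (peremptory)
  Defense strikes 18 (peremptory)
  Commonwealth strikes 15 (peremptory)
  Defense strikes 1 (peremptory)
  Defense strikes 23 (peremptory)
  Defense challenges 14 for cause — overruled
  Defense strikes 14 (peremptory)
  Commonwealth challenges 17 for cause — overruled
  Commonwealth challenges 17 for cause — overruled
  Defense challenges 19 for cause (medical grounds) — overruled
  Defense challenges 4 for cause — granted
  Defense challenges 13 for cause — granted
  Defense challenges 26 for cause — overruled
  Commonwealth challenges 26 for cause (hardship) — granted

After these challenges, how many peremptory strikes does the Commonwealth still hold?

Commonwealth allotment: 3.
Commonwealth peremptories used: #7, #20, #15 — 3 (for-cause on #17, #17, #26 don't count).
Remaining: 3 − 3 = 0.

0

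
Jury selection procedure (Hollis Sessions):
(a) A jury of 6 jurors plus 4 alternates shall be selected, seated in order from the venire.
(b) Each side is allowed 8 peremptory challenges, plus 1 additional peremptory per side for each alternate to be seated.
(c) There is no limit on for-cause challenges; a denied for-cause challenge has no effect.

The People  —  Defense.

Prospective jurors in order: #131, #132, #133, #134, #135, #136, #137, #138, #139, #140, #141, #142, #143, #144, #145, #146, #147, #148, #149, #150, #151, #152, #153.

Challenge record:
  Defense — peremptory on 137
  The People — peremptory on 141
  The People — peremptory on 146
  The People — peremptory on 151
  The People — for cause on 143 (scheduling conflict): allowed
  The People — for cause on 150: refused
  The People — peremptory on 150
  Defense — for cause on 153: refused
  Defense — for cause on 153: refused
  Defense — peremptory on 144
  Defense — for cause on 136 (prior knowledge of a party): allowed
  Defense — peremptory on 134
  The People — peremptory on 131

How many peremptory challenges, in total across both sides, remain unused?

The People allotment: 8 base + 1 × 4 alternates = 12. Defense allotment: 8 base + 1 × 4 alternates = 12.
The People peremptories used: #141, #146, #151, #150, #131 — 5 (for-cause on #143, #150 don't count).
Defense peremptories used: #137, #144, #134 — 3 (for-cause on #153, #153, #136 don't count).
Remaining: (12 − 5) + (12 − 3) = 16.

16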